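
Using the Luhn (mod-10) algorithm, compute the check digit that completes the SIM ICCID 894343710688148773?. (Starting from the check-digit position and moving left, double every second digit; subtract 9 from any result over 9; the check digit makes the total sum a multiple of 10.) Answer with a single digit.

Partial digits right→left: 3 7 7 8 4 1 8 8 6 0 1 7 3 4 3 4 9 8
Double every second digit counting from the check-digit position (so the 1st, 3rd, 5th, ... of the partial from the right).
  doubled (with −9 where >9): 6 5 8 7 3 2 6 6 9 → sum 52
  kept as-is: 7 8 1 8 0 7 4 4 8 → sum 47
Total = 52 + 47 = 99.
Check digit = (10 − (99 mod 10)) mod 10 = 1.

1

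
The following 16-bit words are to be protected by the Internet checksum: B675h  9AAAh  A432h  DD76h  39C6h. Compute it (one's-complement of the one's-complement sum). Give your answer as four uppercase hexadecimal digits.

One's-complement addition (fold any carry out of bit 15 back into bit 0):
  0xB675 + 0x9AAA = 0x1511F → wrap carry → 0x5120
  0x5120 + 0xA432 = 0x0F552
  0xF552 + 0xDD76 = 0x1D2C8 → wrap carry → 0xD2C9
  0xD2C9 + 0x39C6 = 0x10C8F → wrap carry → 0x0C90
One's-complement sum = 0x0C90.
Checksum = ~0x0C90 & 0xFFFF = 0xF36F.

F36F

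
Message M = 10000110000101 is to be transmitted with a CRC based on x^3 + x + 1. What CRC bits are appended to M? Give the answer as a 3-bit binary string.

101

Append 3 zeros: 10000110000101000. Divide by 1011 (XOR where the leading bit is 1):
  pos 0: 1000 XOR 1011 = 0011
  pos 2: 1101 XOR 1011 = 0110
  pos 3: 1101 XOR 1011 = 0110
  pos 4: 1100 XOR 1011 = 0111
  pos 5: 1110 XOR 1011 = 0101
  pos 6: 1010 XOR 1011 = 0001
  pos 9: 1010 XOR 1011 = 0001
  pos 12: 1100 XOR 1011 = 0111
  pos 13: 1110 XOR 1011 = 0101
Remainder (last 3 bits) = 101. This is the CRC / FCS.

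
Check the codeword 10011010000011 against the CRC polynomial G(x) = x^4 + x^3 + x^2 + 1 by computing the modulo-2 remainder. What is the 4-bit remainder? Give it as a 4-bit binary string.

Modulo-2 division of 10011010000011 by 11101:
  pos 0: 10011 XOR 11101 = 01110
  pos 1: 11100 XOR 11101 = 00001
  pos 5: 11000 XOR 11101 = 00101
  pos 7: 10100 XOR 11101 = 01001
  pos 8: 10011 XOR 11101 = 01110
  pos 9: 11101 XOR 11101 = 00000
Remainder = 0000 (zero — the frame passes the CRC check).

0000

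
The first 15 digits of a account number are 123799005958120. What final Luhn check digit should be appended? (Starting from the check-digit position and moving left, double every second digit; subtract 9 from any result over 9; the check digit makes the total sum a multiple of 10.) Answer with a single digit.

2

Partial digits right→left: 0 2 1 8 5 9 5 0 0 9 9 7 3 2 1
Double every second digit counting from the check-digit position (so the 1st, 3rd, 5th, ... of the partial from the right).
  doubled (with −9 where >9): 0 2 1 1 0 9 6 2 → sum 21
  kept as-is: 2 8 9 0 9 7 2 → sum 37
Total = 21 + 37 = 58.
Check digit = (10 − (58 mod 10)) mod 10 = 2.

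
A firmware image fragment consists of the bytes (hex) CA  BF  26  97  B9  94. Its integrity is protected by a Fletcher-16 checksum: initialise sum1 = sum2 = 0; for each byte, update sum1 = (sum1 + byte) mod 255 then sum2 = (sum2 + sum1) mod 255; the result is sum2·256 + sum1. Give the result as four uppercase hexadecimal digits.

E696

Running sums (mod 255):
  after byte 0 (CA): sum1=202, sum2=202
  after byte 1 (BF): sum1=138, sum2=85
  after byte 2 (26): sum1=176, sum2=6
  after byte 3 (97): sum1=72, sum2=78
  after byte 4 (B9): sum1=2, sum2=80
  after byte 5 (94): sum1=150, sum2=230
Checksum = sum2·256 + sum1 = 230·256 + 150 = 59030 = 0xE696.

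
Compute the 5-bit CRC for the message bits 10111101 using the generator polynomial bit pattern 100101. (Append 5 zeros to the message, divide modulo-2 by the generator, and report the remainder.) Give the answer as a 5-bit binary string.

Append 5 zeros: 1011110100000. Divide by 100101 (XOR where the leading bit is 1):
  pos 0: 101111 XOR 100101 = 001010
  pos 2: 101001 XOR 100101 = 001100
  pos 4: 110000 XOR 100101 = 010101
  pos 5: 101010 XOR 100101 = 001111
  pos 7: 111100 XOR 100101 = 011001
Remainder (last 5 bits) = 11001. This is the CRC / FCS.

11001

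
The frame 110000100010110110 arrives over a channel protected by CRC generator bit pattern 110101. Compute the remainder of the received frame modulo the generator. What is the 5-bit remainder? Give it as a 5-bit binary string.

00000

Modulo-2 division of 110000100010110110 by 110101:
  pos 0: 110000 XOR 110101 = 000101
  pos 3: 101100 XOR 110101 = 011001
  pos 4: 110010 XOR 110101 = 000111
  pos 7: 111101 XOR 110101 = 001000
  pos 9: 100010 XOR 110101 = 010111
  pos 10: 101111 XOR 110101 = 011010
  pos 11: 110101 XOR 110101 = 000000
Remainder = 00000 (zero — the frame passes the CRC check).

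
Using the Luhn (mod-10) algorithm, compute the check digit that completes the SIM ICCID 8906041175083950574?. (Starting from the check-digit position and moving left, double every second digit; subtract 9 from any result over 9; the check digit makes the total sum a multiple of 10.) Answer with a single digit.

1

Partial digits right→left: 4 7 5 0 5 9 3 8 0 5 7 1 1 4 0 6 0 9 8
Double every second digit counting from the check-digit position (so the 1st, 3rd, 5th, ... of the partial from the right).
  doubled (with −9 where >9): 8 1 1 6 0 5 2 0 0 7 → sum 30
  kept as-is: 7 0 9 8 5 1 4 6 9 → sum 49
Total = 30 + 49 = 79.
Check digit = (10 − (79 mod 10)) mod 10 = 1.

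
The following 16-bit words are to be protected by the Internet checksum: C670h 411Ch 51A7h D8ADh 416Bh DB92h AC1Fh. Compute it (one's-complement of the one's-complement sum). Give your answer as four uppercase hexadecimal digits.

One's-complement addition (fold any carry out of bit 15 back into bit 0):
  0xC670 + 0x411C = 0x1078C → wrap carry → 0x078D
  0x078D + 0x51A7 = 0x05934
  0x5934 + 0xD8AD = 0x131E1 → wrap carry → 0x31E2
  0x31E2 + 0x416B = 0x0734D
  0x734D + 0xDB92 = 0x14EDF → wrap carry → 0x4EE0
  0x4EE0 + 0xAC1F = 0x0FAFF
One's-complement sum = 0xFAFF.
Checksum = ~0xFAFF & 0xFFFF = 0x0500.

0500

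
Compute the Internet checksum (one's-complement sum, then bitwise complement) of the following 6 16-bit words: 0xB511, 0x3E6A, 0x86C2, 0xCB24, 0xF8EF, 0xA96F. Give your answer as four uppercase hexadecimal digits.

183D

One's-complement addition (fold any carry out of bit 15 back into bit 0):
  0xB511 + 0x3E6A = 0x0F37B
  0xF37B + 0x86C2 = 0x17A3D → wrap carry → 0x7A3E
  0x7A3E + 0xCB24 = 0x14562 → wrap carry → 0x4563
  0x4563 + 0xF8EF = 0x13E52 → wrap carry → 0x3E53
  0x3E53 + 0xA96F = 0x0E7C2
One's-complement sum = 0xE7C2.
Checksum = ~0xE7C2 & 0xFFFF = 0x183D.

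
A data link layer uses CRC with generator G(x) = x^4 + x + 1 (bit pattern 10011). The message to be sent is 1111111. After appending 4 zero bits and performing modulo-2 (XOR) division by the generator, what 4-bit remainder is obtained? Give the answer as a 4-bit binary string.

Append 4 zeros: 11111110000. Divide by 10011 (XOR where the leading bit is 1):
  pos 0: 11111 XOR 10011 = 01100
  pos 1: 11001 XOR 10011 = 01010
  pos 2: 10101 XOR 10011 = 00110
  pos 4: 11000 XOR 10011 = 01011
  pos 5: 10110 XOR 10011 = 00101
Remainder (last 4 bits) = 1010. This is the CRC / FCS.

1010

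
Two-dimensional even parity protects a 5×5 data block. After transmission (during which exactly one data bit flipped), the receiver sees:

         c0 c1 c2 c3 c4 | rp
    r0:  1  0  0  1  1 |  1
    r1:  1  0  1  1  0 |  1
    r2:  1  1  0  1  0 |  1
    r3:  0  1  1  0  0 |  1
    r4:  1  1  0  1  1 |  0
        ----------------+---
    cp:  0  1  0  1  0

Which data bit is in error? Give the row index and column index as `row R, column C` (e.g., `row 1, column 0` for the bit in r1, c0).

row 3, column 3

Recompute each row's even parity and compare to rp:
  r0: data parity 1, sent rp 1 → ok
  r1: data parity 1, sent rp 1 → ok
  r2: data parity 1, sent rp 1 → ok
  r3: data parity 0, sent rp 1 → mismatch
  r4: data parity 0, sent rp 0 → ok
Recompute each column's even parity and compare to cp:
  c0: data parity 0, sent cp 0 → ok
  c1: data parity 1, sent cp 1 → ok
  c2: data parity 0, sent cp 0 → ok
  c3: data parity 0, sent cp 1 → mismatch
  c4: data parity 0, sent cp 0 → ok
Exactly one row (r3) and one column (c3) fail → the flipped bit is at their intersection.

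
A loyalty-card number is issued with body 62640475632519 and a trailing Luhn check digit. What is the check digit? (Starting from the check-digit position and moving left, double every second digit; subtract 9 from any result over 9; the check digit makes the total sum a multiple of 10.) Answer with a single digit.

5

Partial digits right→left: 9 1 5 2 3 6 5 7 4 0 4 6 2 6
Double every second digit counting from the check-digit position (so the 1st, 3rd, 5th, ... of the partial from the right).
  doubled (with −9 where >9): 9 1 6 1 8 8 4 → sum 37
  kept as-is: 1 2 6 7 0 6 6 → sum 28
Total = 37 + 28 = 65.
Check digit = (10 − (65 mod 10)) mod 10 = 5.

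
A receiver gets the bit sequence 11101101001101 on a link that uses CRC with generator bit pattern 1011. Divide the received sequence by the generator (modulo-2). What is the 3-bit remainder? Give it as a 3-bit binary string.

Modulo-2 division of 11101101001101 by 1011:
  pos 0: 1110 XOR 1011 = 0101
  pos 1: 1011 XOR 1011 = 0000
  pos 5: 1010 XOR 1011 = 0001
  pos 8: 1011 XOR 1011 = 0000
Remainder = 001 (nonzero — an error is detected).

001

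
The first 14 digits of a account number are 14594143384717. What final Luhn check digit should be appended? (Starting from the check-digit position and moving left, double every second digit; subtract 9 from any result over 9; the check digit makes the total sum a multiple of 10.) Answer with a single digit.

6

Partial digits right→left: 7 1 7 4 8 3 3 4 1 4 9 5 4 1
Double every second digit counting from the check-digit position (so the 1st, 3rd, 5th, ... of the partial from the right).
  doubled (with −9 where >9): 5 5 7 6 2 9 8 → sum 42
  kept as-is: 1 4 3 4 4 5 1 → sum 22
Total = 42 + 22 = 64.
Check digit = (10 − (64 mod 10)) mod 10 = 6.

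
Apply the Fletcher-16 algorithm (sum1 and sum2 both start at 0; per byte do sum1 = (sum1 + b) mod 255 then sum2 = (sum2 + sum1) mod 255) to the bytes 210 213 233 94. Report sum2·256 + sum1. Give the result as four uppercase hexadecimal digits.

Running sums (mod 255):
  after byte 0 (210): sum1=210, sum2=210
  after byte 1 (213): sum1=168, sum2=123
  after byte 2 (233): sum1=146, sum2=14
  after byte 3 (94): sum1=240, sum2=254
Checksum = sum2·256 + sum1 = 254·256 + 240 = 65264 = 0xFEF0.

FEF0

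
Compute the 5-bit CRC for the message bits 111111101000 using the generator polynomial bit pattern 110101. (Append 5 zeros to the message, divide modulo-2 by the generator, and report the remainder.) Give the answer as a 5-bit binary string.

Append 5 zeros: 11111110100000000. Divide by 110101 (XOR where the leading bit is 1):
  pos 0: 111111 XOR 110101 = 001010
  pos 2: 101010 XOR 110101 = 011111
  pos 3: 111111 XOR 110101 = 001010
  pos 5: 101000 XOR 110101 = 011101
  pos 6: 111010 XOR 110101 = 001111
  pos 8: 111100 XOR 110101 = 001001
  pos 10: 100100 XOR 110101 = 010001
  pos 11: 100010 XOR 110101 = 010111
Remainder (last 5 bits) = 10111. This is the CRC / FCS.

10111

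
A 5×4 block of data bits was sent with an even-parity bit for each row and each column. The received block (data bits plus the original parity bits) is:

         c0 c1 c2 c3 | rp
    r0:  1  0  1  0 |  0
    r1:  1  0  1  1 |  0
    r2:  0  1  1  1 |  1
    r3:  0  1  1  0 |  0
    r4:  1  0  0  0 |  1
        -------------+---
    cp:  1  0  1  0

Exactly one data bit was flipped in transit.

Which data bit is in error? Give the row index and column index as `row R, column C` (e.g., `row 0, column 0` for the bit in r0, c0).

Recompute each row's even parity and compare to rp:
  r0: data parity 0, sent rp 0 → ok
  r1: data parity 1, sent rp 0 → mismatch
  r2: data parity 1, sent rp 1 → ok
  r3: data parity 0, sent rp 0 → ok
  r4: data parity 1, sent rp 1 → ok
Recompute each column's even parity and compare to cp:
  c0: data parity 1, sent cp 1 → ok
  c1: data parity 0, sent cp 0 → ok
  c2: data parity 0, sent cp 1 → mismatch
  c3: data parity 0, sent cp 0 → ok
Exactly one row (r1) and one column (c2) fail → the flipped bit is at their intersection.

row 1, column 2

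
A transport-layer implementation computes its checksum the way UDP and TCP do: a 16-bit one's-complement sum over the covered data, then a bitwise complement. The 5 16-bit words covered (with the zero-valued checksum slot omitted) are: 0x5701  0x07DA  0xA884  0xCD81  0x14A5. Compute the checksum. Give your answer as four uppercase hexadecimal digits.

1679

One's-complement addition (fold any carry out of bit 15 back into bit 0):
  0x5701 + 0x07DA = 0x05EDB
  0x5EDB + 0xA884 = 0x1075F → wrap carry → 0x0760
  0x0760 + 0xCD81 = 0x0D4E1
  0xD4E1 + 0x14A5 = 0x0E986
One's-complement sum = 0xE986.
Checksum = ~0xE986 & 0xFFFF = 0x1679.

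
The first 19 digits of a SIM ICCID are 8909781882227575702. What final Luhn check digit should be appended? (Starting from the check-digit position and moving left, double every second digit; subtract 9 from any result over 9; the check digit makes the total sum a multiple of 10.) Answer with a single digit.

8

Partial digits right→left: 2 0 7 5 7 5 7 2 2 2 8 8 1 8 7 9 0 9 8
Double every second digit counting from the check-digit position (so the 1st, 3rd, 5th, ... of the partial from the right).
  doubled (with −9 where >9): 4 5 5 5 4 7 2 5 0 7 → sum 44
  kept as-is: 0 5 5 2 2 8 8 9 9 → sum 48
Total = 44 + 48 = 92.
Check digit = (10 − (92 mod 10)) mod 10 = 8.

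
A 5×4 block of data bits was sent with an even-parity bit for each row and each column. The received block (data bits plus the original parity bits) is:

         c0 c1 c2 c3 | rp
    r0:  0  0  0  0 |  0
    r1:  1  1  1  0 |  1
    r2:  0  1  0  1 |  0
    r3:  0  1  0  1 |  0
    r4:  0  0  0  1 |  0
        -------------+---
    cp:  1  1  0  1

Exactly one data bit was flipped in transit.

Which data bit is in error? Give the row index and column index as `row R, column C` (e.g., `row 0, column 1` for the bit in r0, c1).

Recompute each row's even parity and compare to rp:
  r0: data parity 0, sent rp 0 → ok
  r1: data parity 1, sent rp 1 → ok
  r2: data parity 0, sent rp 0 → ok
  r3: data parity 0, sent rp 0 → ok
  r4: data parity 1, sent rp 0 → mismatch
Recompute each column's even parity and compare to cp:
  c0: data parity 1, sent cp 1 → ok
  c1: data parity 1, sent cp 1 → ok
  c2: data parity 1, sent cp 0 → mismatch
  c3: data parity 1, sent cp 1 → ok
Exactly one row (r4) and one column (c2) fail → the flipped bit is at their intersection.

row 4, column 2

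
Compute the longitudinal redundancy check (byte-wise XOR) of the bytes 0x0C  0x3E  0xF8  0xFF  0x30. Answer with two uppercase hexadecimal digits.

05

XOR the bytes together:
  start with 0x0C
  0x0C ⊕ 0x3E = 0x32
  0x32 ⊕ 0xF8 = 0xCA
  0xCA ⊕ 0xFF = 0x35
  0x35 ⊕ 0x30 = 0x05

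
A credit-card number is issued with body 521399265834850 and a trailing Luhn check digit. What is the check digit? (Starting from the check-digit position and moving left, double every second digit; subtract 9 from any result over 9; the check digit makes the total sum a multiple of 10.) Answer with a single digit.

3

Partial digits right→left: 0 5 8 4 3 8 5 6 2 9 9 3 1 2 5
Double every second digit counting from the check-digit position (so the 1st, 3rd, 5th, ... of the partial from the right).
  doubled (with −9 where >9): 0 7 6 1 4 9 2 1 → sum 30
  kept as-is: 5 4 8 6 9 3 2 → sum 37
Total = 30 + 37 = 67.
Check digit = (10 − (67 mod 10)) mod 10 = 3.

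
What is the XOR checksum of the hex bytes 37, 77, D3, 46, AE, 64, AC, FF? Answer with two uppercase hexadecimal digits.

XOR the bytes together:
  start with 0x37
  0x37 ⊕ 0x77 = 0x40
  0x40 ⊕ 0xD3 = 0x93
  0x93 ⊕ 0x46 = 0xD5
  0xD5 ⊕ 0xAE = 0x7B
  0x7B ⊕ 0x64 = 0x1F
  0x1F ⊕ 0xAC = 0xB3
  0xB3 ⊕ 0xFF = 0x4C

4C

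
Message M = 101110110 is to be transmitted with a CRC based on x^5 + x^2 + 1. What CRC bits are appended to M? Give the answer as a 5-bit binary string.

Append 5 zeros: 10111011000000. Divide by 100101 (XOR where the leading bit is 1):
  pos 0: 101110 XOR 100101 = 001011
  pos 2: 101111 XOR 100101 = 001010
  pos 4: 101000 XOR 100101 = 001101
  pos 6: 110100 XOR 100101 = 010001
  pos 7: 100010 XOR 100101 = 000111
Remainder (last 5 bits) = 01110. This is the CRC / FCS.

01110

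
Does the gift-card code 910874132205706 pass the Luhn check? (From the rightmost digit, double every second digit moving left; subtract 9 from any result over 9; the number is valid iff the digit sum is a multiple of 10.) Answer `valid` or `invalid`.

valid

From the right, keep odd positions and double even positions (subtract 9 from any doubled value over 9):
  doubled (positions 2,4,...): 0 1 4 6 8 7 2 → sum 28
  kept (positions 1,3,...): 6 7 0 2 1 7 0 9 → sum 32
Total = 60.
60 mod 10 = 0, so the number is valid.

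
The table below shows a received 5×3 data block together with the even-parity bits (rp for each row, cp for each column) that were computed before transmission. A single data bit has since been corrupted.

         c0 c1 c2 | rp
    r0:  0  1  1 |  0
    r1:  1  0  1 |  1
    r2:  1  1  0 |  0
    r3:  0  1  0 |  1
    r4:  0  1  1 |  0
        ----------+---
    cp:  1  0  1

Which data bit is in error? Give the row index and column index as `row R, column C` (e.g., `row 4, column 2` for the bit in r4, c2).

row 1, column 0

Recompute each row's even parity and compare to rp:
  r0: data parity 0, sent rp 0 → ok
  r1: data parity 0, sent rp 1 → mismatch
  r2: data parity 0, sent rp 0 → ok
  r3: data parity 1, sent rp 1 → ok
  r4: data parity 0, sent rp 0 → ok
Recompute each column's even parity and compare to cp:
  c0: data parity 0, sent cp 1 → mismatch
  c1: data parity 0, sent cp 0 → ok
  c2: data parity 1, sent cp 1 → ok
Exactly one row (r1) and one column (c0) fail → the flipped bit is at their intersection.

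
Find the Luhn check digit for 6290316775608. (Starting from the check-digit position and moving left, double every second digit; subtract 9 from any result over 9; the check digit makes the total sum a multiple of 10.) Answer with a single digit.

Partial digits right→left: 8 0 6 5 7 7 6 1 3 0 9 2 6
Double every second digit counting from the check-digit position (so the 1st, 3rd, 5th, ... of the partial from the right).
  doubled (with −9 where >9): 7 3 5 3 6 9 3 → sum 36
  kept as-is: 0 5 7 1 0 2 → sum 15
Total = 36 + 15 = 51.
Check digit = (10 − (51 mod 10)) mod 10 = 9.

9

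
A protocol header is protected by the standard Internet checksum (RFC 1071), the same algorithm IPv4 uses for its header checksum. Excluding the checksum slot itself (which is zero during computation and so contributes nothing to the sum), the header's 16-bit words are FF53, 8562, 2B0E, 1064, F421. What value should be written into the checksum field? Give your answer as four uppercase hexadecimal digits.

4BB5

One's-complement addition (fold any carry out of bit 15 back into bit 0):
  0xFF53 + 0x8562 = 0x184B5 → wrap carry → 0x84B6
  0x84B6 + 0x2B0E = 0x0AFC4
  0xAFC4 + 0x1064 = 0x0C028
  0xC028 + 0xF421 = 0x1B449 → wrap carry → 0xB44A
One's-complement sum = 0xB44A.
Checksum = ~0xB44A & 0xFFFF = 0x4BB5.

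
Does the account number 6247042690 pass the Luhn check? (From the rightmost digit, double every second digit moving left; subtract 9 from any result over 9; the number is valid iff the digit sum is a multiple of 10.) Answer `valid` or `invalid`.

From the right, keep odd positions and double even positions (subtract 9 from any doubled value over 9):
  doubled (positions 2,4,...): 9 4 0 8 3 → sum 24
  kept (positions 1,3,...): 0 6 4 7 2 → sum 19
Total = 43.
43 mod 10 = 3, so the number is invalid.

invalid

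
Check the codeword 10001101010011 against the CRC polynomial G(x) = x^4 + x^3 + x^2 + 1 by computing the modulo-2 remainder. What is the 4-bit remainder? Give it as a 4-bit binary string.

Modulo-2 division of 10001101010011 by 11101:
  pos 0: 10001 XOR 11101 = 01100
  pos 1: 11001 XOR 11101 = 00100
  pos 3: 10001 XOR 11101 = 01100
  pos 4: 11000 XOR 11101 = 00101
  pos 6: 10110 XOR 11101 = 01011
  pos 7: 10110 XOR 11101 = 01011
  pos 8: 10111 XOR 11101 = 01010
  pos 9: 10101 XOR 11101 = 01000
Remainder = 1000 (nonzero — an error is detected).

1000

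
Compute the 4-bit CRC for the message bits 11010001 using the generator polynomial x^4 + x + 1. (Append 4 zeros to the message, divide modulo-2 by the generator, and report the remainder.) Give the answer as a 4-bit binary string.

Append 4 zeros: 110100010000. Divide by 10011 (XOR where the leading bit is 1):
  pos 0: 11010 XOR 10011 = 01001
  pos 1: 10010 XOR 10011 = 00001
  pos 5: 10100 XOR 10011 = 00111
  pos 7: 11100 XOR 10011 = 01111
Remainder (last 4 bits) = 1111. This is the CRC / FCS.

1111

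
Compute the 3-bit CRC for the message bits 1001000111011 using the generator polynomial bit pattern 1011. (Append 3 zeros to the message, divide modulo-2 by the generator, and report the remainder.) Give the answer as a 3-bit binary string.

Append 3 zeros: 1001000111011000. Divide by 1011 (XOR where the leading bit is 1):
  pos 0: 1001 XOR 1011 = 0010
  pos 2: 1000 XOR 1011 = 0011
  pos 4: 1101 XOR 1011 = 0110
  pos 5: 1101 XOR 1011 = 0110
  pos 6: 1101 XOR 1011 = 0110
  pos 7: 1100 XOR 1011 = 0111
  pos 8: 1111 XOR 1011 = 0100
  pos 9: 1001 XOR 1011 = 0010
  pos 11: 1000 XOR 1011 = 0011
Remainder (last 3 bits) = 110. This is the CRC / FCS.

110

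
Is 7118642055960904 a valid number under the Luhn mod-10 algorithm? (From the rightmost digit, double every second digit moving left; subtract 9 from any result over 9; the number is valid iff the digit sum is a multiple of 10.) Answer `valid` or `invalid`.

invalid

From the right, keep odd positions and double even positions (subtract 9 from any doubled value over 9):
  doubled (positions 2,4,...): 0 0 9 1 4 3 2 5 → sum 24
  kept (positions 1,3,...): 4 9 6 5 0 4 8 1 → sum 37
Total = 61.
61 mod 10 = 1, so the number is invalid.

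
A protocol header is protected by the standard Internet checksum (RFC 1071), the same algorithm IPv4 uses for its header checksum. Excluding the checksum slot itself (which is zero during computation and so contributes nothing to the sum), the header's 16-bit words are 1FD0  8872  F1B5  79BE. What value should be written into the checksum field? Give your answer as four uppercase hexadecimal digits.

EC48

One's-complement addition (fold any carry out of bit 15 back into bit 0):
  0x1FD0 + 0x8872 = 0x0A842
  0xA842 + 0xF1B5 = 0x199F7 → wrap carry → 0x99F8
  0x99F8 + 0x79BE = 0x113B6 → wrap carry → 0x13B7
One's-complement sum = 0x13B7.
Checksum = ~0x13B7 & 0xFFFF = 0xEC48.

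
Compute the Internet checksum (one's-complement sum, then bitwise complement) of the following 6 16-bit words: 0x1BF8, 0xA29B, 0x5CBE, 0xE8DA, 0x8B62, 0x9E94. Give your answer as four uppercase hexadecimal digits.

D1DB

One's-complement addition (fold any carry out of bit 15 back into bit 0):
  0x1BF8 + 0xA29B = 0x0BE93
  0xBE93 + 0x5CBE = 0x11B51 → wrap carry → 0x1B52
  0x1B52 + 0xE8DA = 0x1042C → wrap carry → 0x042D
  0x042D + 0x8B62 = 0x08F8F
  0x8F8F + 0x9E94 = 0x12E23 → wrap carry → 0x2E24
One's-complement sum = 0x2E24.
Checksum = ~0x2E24 & 0xFFFF = 0xD1DB.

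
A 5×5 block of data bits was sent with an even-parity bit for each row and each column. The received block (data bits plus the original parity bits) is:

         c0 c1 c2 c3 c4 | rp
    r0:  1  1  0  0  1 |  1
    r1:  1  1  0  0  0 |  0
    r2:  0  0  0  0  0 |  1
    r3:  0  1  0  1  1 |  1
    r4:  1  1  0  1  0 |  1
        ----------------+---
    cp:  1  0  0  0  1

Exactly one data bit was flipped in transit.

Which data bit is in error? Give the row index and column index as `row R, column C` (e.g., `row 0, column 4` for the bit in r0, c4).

Recompute each row's even parity and compare to rp:
  r0: data parity 1, sent rp 1 → ok
  r1: data parity 0, sent rp 0 → ok
  r2: data parity 0, sent rp 1 → mismatch
  r3: data parity 1, sent rp 1 → ok
  r4: data parity 1, sent rp 1 → ok
Recompute each column's even parity and compare to cp:
  c0: data parity 1, sent cp 1 → ok
  c1: data parity 0, sent cp 0 → ok
  c2: data parity 0, sent cp 0 → ok
  c3: data parity 0, sent cp 0 → ok
  c4: data parity 0, sent cp 1 → mismatch
Exactly one row (r2) and one column (c4) fail → the flipped bit is at their intersection.

row 2, column 4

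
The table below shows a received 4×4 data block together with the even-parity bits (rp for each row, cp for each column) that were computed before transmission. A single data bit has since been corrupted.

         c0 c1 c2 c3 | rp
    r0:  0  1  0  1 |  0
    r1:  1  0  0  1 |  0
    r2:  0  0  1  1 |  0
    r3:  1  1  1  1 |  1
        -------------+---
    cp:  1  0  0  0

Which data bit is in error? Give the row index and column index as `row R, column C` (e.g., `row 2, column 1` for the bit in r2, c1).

Recompute each row's even parity and compare to rp:
  r0: data parity 0, sent rp 0 → ok
  r1: data parity 0, sent rp 0 → ok
  r2: data parity 0, sent rp 0 → ok
  r3: data parity 0, sent rp 1 → mismatch
Recompute each column's even parity and compare to cp:
  c0: data parity 0, sent cp 1 → mismatch
  c1: data parity 0, sent cp 0 → ok
  c2: data parity 0, sent cp 0 → ok
  c3: data parity 0, sent cp 0 → ok
Exactly one row (r3) and one column (c0) fail → the flipped bit is at their intersection.

row 3, column 0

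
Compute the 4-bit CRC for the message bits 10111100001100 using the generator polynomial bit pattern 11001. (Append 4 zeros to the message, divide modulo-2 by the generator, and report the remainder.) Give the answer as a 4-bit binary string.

Append 4 zeros: 101111000011000000. Divide by 11001 (XOR where the leading bit is 1):
  pos 0: 10111 XOR 11001 = 01110
  pos 1: 11101 XOR 11001 = 00100
  pos 3: 10000 XOR 11001 = 01001
  pos 4: 10010 XOR 11001 = 01011
  pos 5: 10110 XOR 11001 = 01111
  pos 6: 11111 XOR 11001 = 00110
  pos 8: 11010 XOR 11001 = 00011
  pos 11: 11000 XOR 11001 = 00001
Remainder (last 4 bits) = 0100. This is the CRC / FCS.

0100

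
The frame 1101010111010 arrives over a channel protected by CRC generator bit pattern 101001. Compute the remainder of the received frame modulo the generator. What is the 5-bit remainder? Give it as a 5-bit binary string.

Modulo-2 division of 1101010111010 by 101001:
  pos 0: 110101 XOR 101001 = 011100
  pos 1: 111000 XOR 101001 = 010001
  pos 2: 100011 XOR 101001 = 001010
  pos 4: 101011 XOR 101001 = 000010
Remainder = 10010 (nonzero — an error is detected).

10010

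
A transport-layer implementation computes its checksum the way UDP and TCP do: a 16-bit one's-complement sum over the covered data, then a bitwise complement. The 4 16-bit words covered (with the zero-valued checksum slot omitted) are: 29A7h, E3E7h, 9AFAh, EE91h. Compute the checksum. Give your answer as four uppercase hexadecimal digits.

One's-complement addition (fold any carry out of bit 15 back into bit 0):
  0x29A7 + 0xE3E7 = 0x10D8E → wrap carry → 0x0D8F
  0x0D8F + 0x9AFA = 0x0A889
  0xA889 + 0xEE91 = 0x1971A → wrap carry → 0x971B
One's-complement sum = 0x971B.
Checksum = ~0x971B & 0xFFFF = 0x68E4.

68E4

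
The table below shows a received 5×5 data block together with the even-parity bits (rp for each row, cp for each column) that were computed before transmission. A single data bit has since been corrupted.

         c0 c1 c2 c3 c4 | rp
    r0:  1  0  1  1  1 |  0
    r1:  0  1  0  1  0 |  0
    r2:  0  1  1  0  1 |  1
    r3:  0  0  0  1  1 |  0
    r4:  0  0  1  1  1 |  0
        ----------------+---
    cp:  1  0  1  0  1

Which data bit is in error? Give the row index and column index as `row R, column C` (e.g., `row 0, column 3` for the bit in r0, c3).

Recompute each row's even parity and compare to rp:
  r0: data parity 0, sent rp 0 → ok
  r1: data parity 0, sent rp 0 → ok
  r2: data parity 1, sent rp 1 → ok
  r3: data parity 0, sent rp 0 → ok
  r4: data parity 1, sent rp 0 → mismatch
Recompute each column's even parity and compare to cp:
  c0: data parity 1, sent cp 1 → ok
  c1: data parity 0, sent cp 0 → ok
  c2: data parity 1, sent cp 1 → ok
  c3: data parity 0, sent cp 0 → ok
  c4: data parity 0, sent cp 1 → mismatch
Exactly one row (r4) and one column (c4) fail → the flipped bit is at their intersection.

row 4, column 4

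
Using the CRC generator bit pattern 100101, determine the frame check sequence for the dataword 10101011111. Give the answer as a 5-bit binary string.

Append 5 zeros: 1010101111100000. Divide by 100101 (XOR where the leading bit is 1):
  pos 0: 101010 XOR 100101 = 001111
  pos 2: 111111 XOR 100101 = 011010
  pos 3: 110101 XOR 100101 = 010000
  pos 4: 100001 XOR 100101 = 000100
  pos 7: 100100 XOR 100101 = 000001
Remainder (last 5 bits) = 01000. This is the CRC / FCS.

01000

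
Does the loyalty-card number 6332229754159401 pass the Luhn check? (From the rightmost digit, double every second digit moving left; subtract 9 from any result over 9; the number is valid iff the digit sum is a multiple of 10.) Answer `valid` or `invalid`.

From the right, keep odd positions and double even positions (subtract 9 from any doubled value over 9):
  doubled (positions 2,4,...): 0 9 2 1 9 4 6 3 → sum 34
  kept (positions 1,3,...): 1 4 5 4 7 2 2 3 → sum 28
Total = 62.
62 mod 10 = 2, so the number is invalid.

invalid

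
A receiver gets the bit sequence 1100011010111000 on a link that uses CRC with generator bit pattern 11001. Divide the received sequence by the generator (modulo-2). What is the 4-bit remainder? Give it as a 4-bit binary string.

1111

Modulo-2 division of 1100011010111000 by 11001:
  pos 0: 11000 XOR 11001 = 00001
  pos 4: 11101 XOR 11001 = 00100
  pos 6: 10001 XOR 11001 = 01000
  pos 7: 10001 XOR 11001 = 01000
  pos 8: 10001 XOR 11001 = 01000
  pos 9: 10000 XOR 11001 = 01001
  pos 10: 10010 XOR 11001 = 01011
  pos 11: 10110 XOR 11001 = 01111
Remainder = 1111 (nonzero — an error is detected).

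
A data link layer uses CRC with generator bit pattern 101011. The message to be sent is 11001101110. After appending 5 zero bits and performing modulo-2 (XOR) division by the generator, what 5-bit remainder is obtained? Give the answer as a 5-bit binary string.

10101

Append 5 zeros: 1100110111000000. Divide by 101011 (XOR where the leading bit is 1):
  pos 0: 110011 XOR 101011 = 011000
  pos 1: 110000 XOR 101011 = 011011
  pos 2: 110111 XOR 101011 = 011100
  pos 3: 111001 XOR 101011 = 010010
  pos 4: 100101 XOR 101011 = 001110
  pos 6: 111000 XOR 101011 = 010011
  pos 7: 100110 XOR 101011 = 001101
  pos 9: 110100 XOR 101011 = 011111
  pos 10: 111110 XOR 101011 = 010101
Remainder (last 5 bits) = 10101. This is the CRC / FCS.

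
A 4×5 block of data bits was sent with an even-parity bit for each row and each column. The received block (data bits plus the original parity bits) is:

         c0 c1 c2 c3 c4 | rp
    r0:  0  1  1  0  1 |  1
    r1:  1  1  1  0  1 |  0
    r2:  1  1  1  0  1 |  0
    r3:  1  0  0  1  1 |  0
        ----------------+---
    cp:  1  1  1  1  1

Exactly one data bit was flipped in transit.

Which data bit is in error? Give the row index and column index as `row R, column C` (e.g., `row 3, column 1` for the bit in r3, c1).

row 3, column 4

Recompute each row's even parity and compare to rp:
  r0: data parity 1, sent rp 1 → ok
  r1: data parity 0, sent rp 0 → ok
  r2: data parity 0, sent rp 0 → ok
  r3: data parity 1, sent rp 0 → mismatch
Recompute each column's even parity and compare to cp:
  c0: data parity 1, sent cp 1 → ok
  c1: data parity 1, sent cp 1 → ok
  c2: data parity 1, sent cp 1 → ok
  c3: data parity 1, sent cp 1 → ok
  c4: data parity 0, sent cp 1 → mismatch
Exactly one row (r3) and one column (c4) fail → the flipped bit is at their intersection.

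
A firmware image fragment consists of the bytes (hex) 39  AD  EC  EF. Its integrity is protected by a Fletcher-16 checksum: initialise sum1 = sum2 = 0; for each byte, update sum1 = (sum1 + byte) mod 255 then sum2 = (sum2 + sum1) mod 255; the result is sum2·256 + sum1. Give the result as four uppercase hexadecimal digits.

Running sums (mod 255):
  after byte 0 (39): sum1=57, sum2=57
  after byte 1 (AD): sum1=230, sum2=32
  after byte 2 (EC): sum1=211, sum2=243
  after byte 3 (EF): sum1=195, sum2=183
Checksum = sum2·256 + sum1 = 183·256 + 195 = 47043 = 0xB7C3.

B7C3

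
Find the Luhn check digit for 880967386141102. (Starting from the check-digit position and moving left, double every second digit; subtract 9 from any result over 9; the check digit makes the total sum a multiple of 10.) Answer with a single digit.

Partial digits right→left: 2 0 1 1 4 1 6 8 3 7 6 9 0 8 8
Double every second digit counting from the check-digit position (so the 1st, 3rd, 5th, ... of the partial from the right).
  doubled (with −9 where >9): 4 2 8 3 6 3 0 7 → sum 33
  kept as-is: 0 1 1 8 7 9 8 → sum 34
Total = 33 + 34 = 67.
Check digit = (10 − (67 mod 10)) mod 10 = 3.

3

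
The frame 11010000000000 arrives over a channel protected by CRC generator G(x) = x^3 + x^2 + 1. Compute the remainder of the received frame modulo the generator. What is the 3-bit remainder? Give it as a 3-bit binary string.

000

Modulo-2 division of 11010000000000 by 1101:
  pos 0: 1101 XOR 1101 = 0000
Remainder = 000 (zero — the frame passes the CRC check).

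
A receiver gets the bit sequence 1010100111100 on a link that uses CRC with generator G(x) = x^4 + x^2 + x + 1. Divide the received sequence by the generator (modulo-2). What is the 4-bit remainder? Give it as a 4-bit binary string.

Modulo-2 division of 1010100111100 by 10111:
  pos 0: 10101 XOR 10111 = 00010
  pos 3: 10001 XOR 10111 = 00110
  pos 5: 11011 XOR 10111 = 01100
  pos 6: 11001 XOR 10111 = 01110
  pos 7: 11100 XOR 10111 = 01011
  pos 8: 10110 XOR 10111 = 00001
Remainder = 0001 (nonzero — an error is detected).

0001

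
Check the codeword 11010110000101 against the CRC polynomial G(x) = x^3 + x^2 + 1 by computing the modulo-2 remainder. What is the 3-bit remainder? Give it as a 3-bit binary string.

Modulo-2 division of 11010110000101 by 1101:
  pos 0: 1101 XOR 1101 = 0000
  pos 5: 1100 XOR 1101 = 0001
  pos 8: 1001 XOR 1101 = 0100
  pos 9: 1000 XOR 1101 = 0101
  pos 10: 1011 XOR 1101 = 0110
Remainder = 110 (nonzero — an error is detected).

110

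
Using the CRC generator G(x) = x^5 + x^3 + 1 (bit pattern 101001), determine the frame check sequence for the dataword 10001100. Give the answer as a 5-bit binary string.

01001

Append 5 zeros: 1000110000000. Divide by 101001 (XOR where the leading bit is 1):
  pos 0: 100011 XOR 101001 = 001010
  pos 2: 101000 XOR 101001 = 000001
  pos 7: 100000 XOR 101001 = 001001
Remainder (last 5 bits) = 01001. This is the CRC / FCS.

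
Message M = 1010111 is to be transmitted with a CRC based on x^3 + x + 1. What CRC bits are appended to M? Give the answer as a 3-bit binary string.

111

Append 3 zeros: 1010111000. Divide by 1011 (XOR where the leading bit is 1):
  pos 0: 1010 XOR 1011 = 0001
  pos 3: 1111 XOR 1011 = 0100
  pos 4: 1000 XOR 1011 = 0011
  pos 6: 1100 XOR 1011 = 0111
Remainder (last 3 bits) = 111. This is the CRC / FCS.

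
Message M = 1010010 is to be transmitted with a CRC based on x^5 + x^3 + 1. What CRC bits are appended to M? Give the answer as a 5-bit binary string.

Append 5 zeros: 101001000000. Divide by 101001 (XOR where the leading bit is 1):
  pos 0: 101001 XOR 101001 = 000000
Remainder (last 5 bits) = 00000. This is the CRC / FCS.

00000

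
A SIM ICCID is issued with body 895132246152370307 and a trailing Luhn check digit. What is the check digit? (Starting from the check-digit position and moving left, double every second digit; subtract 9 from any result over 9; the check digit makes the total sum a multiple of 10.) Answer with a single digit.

Partial digits right→left: 7 0 3 0 7 3 2 5 1 6 4 2 2 3 1 5 9 8
Double every second digit counting from the check-digit position (so the 1st, 3rd, 5th, ... of the partial from the right).
  doubled (with −9 where >9): 5 6 5 4 2 8 4 2 9 → sum 45
  kept as-is: 0 0 3 5 6 2 3 5 8 → sum 32
Total = 45 + 32 = 77.
Check digit = (10 − (77 mod 10)) mod 10 = 3.

3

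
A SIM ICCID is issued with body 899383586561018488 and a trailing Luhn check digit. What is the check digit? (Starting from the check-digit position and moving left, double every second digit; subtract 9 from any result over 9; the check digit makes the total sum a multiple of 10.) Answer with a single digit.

4

Partial digits right→left: 8 8 4 8 1 0 1 6 5 6 8 5 3 8 3 9 9 8
Double every second digit counting from the check-digit position (so the 1st, 3rd, 5th, ... of the partial from the right).
  doubled (with −9 where >9): 7 8 2 2 1 7 6 6 9 → sum 48
  kept as-is: 8 8 0 6 6 5 8 9 8 → sum 58
Total = 48 + 58 = 106.
Check digit = (10 − (106 mod 10)) mod 10 = 4.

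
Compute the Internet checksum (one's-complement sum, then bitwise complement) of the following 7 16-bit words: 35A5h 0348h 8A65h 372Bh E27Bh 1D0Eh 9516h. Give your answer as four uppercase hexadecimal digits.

One's-complement addition (fold any carry out of bit 15 back into bit 0):
  0x35A5 + 0x0348 = 0x038ED
  0x38ED + 0x8A65 = 0x0C352
  0xC352 + 0x372B = 0x0FA7D
  0xFA7D + 0xE27B = 0x1DCF8 → wrap carry → 0xDCF9
  0xDCF9 + 0x1D0E = 0x0FA07
  0xFA07 + 0x9516 = 0x18F1D → wrap carry → 0x8F1E
One's-complement sum = 0x8F1E.
Checksum = ~0x8F1E & 0xFFFF = 0x70E1.

70E1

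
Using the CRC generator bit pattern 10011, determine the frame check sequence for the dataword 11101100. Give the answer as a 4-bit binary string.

0100

Append 4 zeros: 111011000000. Divide by 10011 (XOR where the leading bit is 1):
  pos 0: 11101 XOR 10011 = 01110
  pos 1: 11101 XOR 10011 = 01110
  pos 2: 11100 XOR 10011 = 01111
  pos 3: 11110 XOR 10011 = 01101
  pos 4: 11010 XOR 10011 = 01001
  pos 5: 10010 XOR 10011 = 00001
Remainder (last 4 bits) = 0100. This is the CRC / FCS.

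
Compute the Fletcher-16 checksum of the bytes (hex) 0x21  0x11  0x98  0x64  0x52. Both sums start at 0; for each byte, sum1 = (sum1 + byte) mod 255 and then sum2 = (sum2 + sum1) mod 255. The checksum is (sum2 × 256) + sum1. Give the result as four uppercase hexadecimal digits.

Running sums (mod 255):
  after byte 0 (0x21): sum1=33, sum2=33
  after byte 1 (0x11): sum1=50, sum2=83
  after byte 2 (0x98): sum1=202, sum2=30
  after byte 3 (0x64): sum1=47, sum2=77
  after byte 4 (0x52): sum1=129, sum2=206
Checksum = sum2·256 + sum1 = 206·256 + 129 = 52865 = 0xCE81.

CE81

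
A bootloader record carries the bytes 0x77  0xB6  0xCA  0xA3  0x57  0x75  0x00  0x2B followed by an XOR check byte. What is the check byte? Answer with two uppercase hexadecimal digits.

XOR the bytes together:
  start with 0x77
  0x77 ⊕ 0xB6 = 0xC1
  0xC1 ⊕ 0xCA = 0x0B
  0x0B ⊕ 0xA3 = 0xA8
  0xA8 ⊕ 0x57 = 0xFF
  0xFF ⊕ 0x75 = 0x8A
  0x8A ⊕ 0x00 = 0x8A
  0x8A ⊕ 0x2B = 0xA1

A1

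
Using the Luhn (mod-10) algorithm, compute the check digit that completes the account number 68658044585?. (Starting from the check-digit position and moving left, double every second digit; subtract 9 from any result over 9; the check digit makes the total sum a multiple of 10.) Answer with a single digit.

2

Partial digits right→left: 5 8 5 4 4 0 8 5 6 8 6
Double every second digit counting from the check-digit position (so the 1st, 3rd, 5th, ... of the partial from the right).
  doubled (with −9 where >9): 1 1 8 7 3 3 → sum 23
  kept as-is: 8 4 0 5 8 → sum 25
Total = 23 + 25 = 48.
Check digit = (10 − (48 mod 10)) mod 10 = 2.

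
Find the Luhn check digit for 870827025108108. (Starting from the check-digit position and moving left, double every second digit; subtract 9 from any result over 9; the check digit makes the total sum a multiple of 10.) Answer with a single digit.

6

Partial digits right→left: 8 0 1 8 0 1 5 2 0 7 2 8 0 7 8
Double every second digit counting from the check-digit position (so the 1st, 3rd, 5th, ... of the partial from the right).
  doubled (with −9 where >9): 7 2 0 1 0 4 0 7 → sum 21
  kept as-is: 0 8 1 2 7 8 7 → sum 33
Total = 21 + 33 = 54.
Check digit = (10 − (54 mod 10)) mod 10 = 6.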